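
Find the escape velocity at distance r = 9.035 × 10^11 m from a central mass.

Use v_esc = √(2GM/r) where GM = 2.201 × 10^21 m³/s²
r = 9.035 × 10^11 m
GM = 2.201 × 10^21 m³/s²
2GM/r = 2 × (2.201 × 10^21) / (9.035 × 10^11) = 4.87216 × 10^9 m²/s²
v_esc = √(2GM/r) = 69800.9 m/s ≈ 69.8 km/s

Final answer: 69.8 km/s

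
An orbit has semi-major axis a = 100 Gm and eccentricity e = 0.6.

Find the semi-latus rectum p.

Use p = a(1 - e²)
a = 100 Gm = 1 × 10^11 m
e = 0.6,  e² = 0.36,  1 − e² = 0.64
p = a(1 − e²) = 1 × 10^11 m × 0.64 = 6.4 × 10^10 m ≈ 64 Gm

Final answer: p = 64 Gm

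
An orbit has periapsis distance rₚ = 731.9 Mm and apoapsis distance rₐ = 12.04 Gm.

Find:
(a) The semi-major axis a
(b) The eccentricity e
rₚ = 731.9 Mm = 7.319 × 10^8 m
rₐ = 12.04 Gm = 1.204 × 10^10 m
(a) a = (rₚ + rₐ)/2 = 6.38595 × 10^9 m ≈ 6.386 Gm
(b) e = (rₐ − rₚ)/(rₐ + rₚ) = (1.13081 × 10^10) / (1.27719 × 10^10) = 0.885389

Final answer:
(a) a = 6.386 Gm
(b) e = 0.8854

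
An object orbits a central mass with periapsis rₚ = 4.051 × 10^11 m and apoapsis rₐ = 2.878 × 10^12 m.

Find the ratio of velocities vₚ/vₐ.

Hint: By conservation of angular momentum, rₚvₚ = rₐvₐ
rₚ = 4.051 × 10^11 m
rₐ = 2.878 × 10^12 m
rₚvₚ = rₐvₐ  ⇒  vₚ/vₐ = rₐ/rₚ
vₚ/vₐ = (2.878 × 10^12) / (4.051 × 10^11) = 7.10442

Final answer: vₚ/vₐ = 7.104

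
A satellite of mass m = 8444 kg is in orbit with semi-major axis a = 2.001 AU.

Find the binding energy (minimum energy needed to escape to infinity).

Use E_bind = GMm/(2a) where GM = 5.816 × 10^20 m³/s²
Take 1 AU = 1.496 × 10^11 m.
a = 2.001 AU = 2.9935 × 10^11 m
GM = 5.816 × 10^20 m³/s²
m = 8444 kg
GMm = 5.816 × 10^20 × 8444 = 4.91103 × 10^24 m³·kg/s²
2a = 5.98699 × 10^11 m
E_bind = GMm/(2a) = 8.20283 × 10^12 J ≈ 8.203 TJ

Final answer: 8.203 TJ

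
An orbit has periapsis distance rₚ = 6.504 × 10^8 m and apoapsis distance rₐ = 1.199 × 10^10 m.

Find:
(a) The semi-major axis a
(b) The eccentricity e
rₚ = 6.504 × 10^8 m
rₐ = 1.199 × 10^10 m
(a) a = (rₚ + rₐ)/2 = 6.3202 × 10^9 m ≈ 6.32 × 10^9 m
(b) e = (rₐ − rₚ)/(rₐ + rₚ) = (1.13396 × 10^10) / (1.26404 × 10^10) = 0.897092

Final answer:
(a) a = 6.32 × 10^9 m
(b) e = 0.8971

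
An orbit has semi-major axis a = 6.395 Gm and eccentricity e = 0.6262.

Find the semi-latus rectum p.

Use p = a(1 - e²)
a = 6.395 Gm = 6.395 × 10^9 m
e = 0.6262,  e² = 0.392126,  1 − e² = 0.607874
p = a(1 − e²) = 6.395 × 10^9 m × 0.607874 = 3.88735 × 10^9 m ≈ 3.887 Gm

Final answer: p = 3.887 Gm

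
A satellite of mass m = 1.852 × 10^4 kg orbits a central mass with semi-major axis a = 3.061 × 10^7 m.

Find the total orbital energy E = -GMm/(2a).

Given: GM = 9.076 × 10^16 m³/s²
a = 3.061 × 10^7 m
GM = 9.076 × 10^16 m³/s²
2a = 6.122 × 10^7 m
GMm = 9.076 × 10^16 × 18520 = 1.68088 × 10^21 m³·kg/s²
E = −GMm/(2a) = -2.74563 × 10^13 J ≈ -27.46 TJ

Final answer: -27.46 TJ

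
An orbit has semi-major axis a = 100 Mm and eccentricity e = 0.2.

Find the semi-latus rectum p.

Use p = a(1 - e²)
a = 100 Mm = 1 × 10^8 m
e = 0.2,  e² = 0.04,  1 − e² = 0.96
p = a(1 − e²) = 1 × 10^8 m × 0.96 = 9.6 × 10^7 m ≈ 96 Mm

Final answer: p = 96 Mm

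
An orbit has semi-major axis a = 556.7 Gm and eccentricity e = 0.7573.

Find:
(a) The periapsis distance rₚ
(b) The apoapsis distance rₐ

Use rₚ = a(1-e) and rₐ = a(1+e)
a = 556.7 Gm = 5.567 × 10^11 m
e = 0.7573:  1 − e = 0.2427,  1 + e = 1.7573
(a) rₚ = a(1 − e) = 5.567 × 10^11 m × 0.2427 = 1.35111 × 10^11 m ≈ 135.1 Gm
(b) rₐ = a(1 + e) = 5.567 × 10^11 m × 1.7573 = 9.78289 × 10^11 m ≈ 978.3 Gm

Final answer:
(a) rₚ = 135.1 Gm
(b) rₐ = 978.3 Gm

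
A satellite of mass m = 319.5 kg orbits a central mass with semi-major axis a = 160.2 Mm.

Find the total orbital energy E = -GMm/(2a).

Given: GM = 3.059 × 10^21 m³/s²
a = 160.2 Mm = 1.602 × 10^8 m
GM = 3.059 × 10^21 m³/s²
2a = 3.204 × 10^8 m
GMm = 3.059 × 10^21 × 319.5 = 9.77351 × 10^23 m³·kg/s²
E = −GMm/(2a) = -3.05041 × 10^15 J ≈ -3.05 PJ

Final answer: -3.05 PJ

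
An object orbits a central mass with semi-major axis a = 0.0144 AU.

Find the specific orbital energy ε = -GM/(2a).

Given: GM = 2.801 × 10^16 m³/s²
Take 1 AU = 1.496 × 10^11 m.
a = 0.0144 AU = 2.15424 × 10^9 m
GM = 2.801 × 10^16 m³/s²
2a = 4.30848 × 10^9 m
ε = −GM/(2a) = -6.50113 × 10^6 J/kg ≈ -6.501 MJ/kg

Final answer: -6.501 MJ/kg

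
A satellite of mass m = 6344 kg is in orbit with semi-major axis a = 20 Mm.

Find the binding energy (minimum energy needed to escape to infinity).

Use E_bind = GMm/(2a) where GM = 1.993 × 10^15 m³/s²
a = 20 Mm = 2 × 10^7 m
GM = 1.993 × 10^15 m³/s²
m = 6344 kg
GMm = 1.993 × 10^15 × 6344 = 1.26436 × 10^19 m³·kg/s²
2a = 4 × 10^7 m
E_bind = GMm/(2a) = 3.1609 × 10^11 J ≈ 316.1 GJ

Final answer: 316.1 GJ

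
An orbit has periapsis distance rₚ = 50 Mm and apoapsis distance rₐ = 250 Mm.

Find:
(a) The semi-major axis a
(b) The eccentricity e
rₚ = 50 Mm = 5 × 10^7 m
rₐ = 250 Mm = 2.5 × 10^8 m
(a) a = (rₚ + rₐ)/2 = 1.5 × 10^8 m ≈ 150 Mm
(b) e = (rₐ − rₚ)/(rₐ + rₚ) = (2 × 10^8) / (3 × 10^8) = 0.666667

Final answer:
(a) a = 150 Mm
(b) e = 0.6667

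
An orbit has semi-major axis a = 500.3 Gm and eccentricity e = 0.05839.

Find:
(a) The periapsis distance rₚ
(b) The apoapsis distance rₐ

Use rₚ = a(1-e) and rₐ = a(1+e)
a = 500.3 Gm = 5.003 × 10^11 m
e = 0.05839:  1 − e = 0.94161,  1 + e = 1.05839
(a) rₚ = a(1 − e) = 5.003 × 10^11 m × 0.94161 = 4.71087 × 10^11 m ≈ 471.1 Gm
(b) rₐ = a(1 + e) = 5.003 × 10^11 m × 1.05839 = 5.29513 × 10^11 m ≈ 529.5 Gm

Final answer:
(a) rₚ = 471.1 Gm
(b) rₐ = 529.5 Gm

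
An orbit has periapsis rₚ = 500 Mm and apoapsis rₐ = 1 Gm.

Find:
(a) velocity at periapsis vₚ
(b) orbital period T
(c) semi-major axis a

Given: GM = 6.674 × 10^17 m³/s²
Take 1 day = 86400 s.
rₚ = 500 Mm = 5 × 10^8 m
rₐ = 1 Gm = 1 × 10^9 m
GM = 6.674 × 10^17 m³/s²
a = (rₚ + rₐ)/2 = 7.5 × 10^8 m
e = (rₐ − rₚ)/(rₐ + rₚ) = (5 × 10^8) / (1.5 × 10^9) = 0.333333
(a) vₚ² = GM (2/rₚ − 1/a) = 6.674 × 10^17 × (4 × 10^-9 − 1.33333 × 10^-9) = 1.77973 × 10^9 m²/s²;  vₚ = 42186.9 m/s ≈ 42.19 km/s
(b) a³ = 4.21875 × 10^26 m³;  T = 2π √(a³/GM) = 2π × 25141.9 s = 157971 s ≈ 1.828 days
(c) a = 7.5 × 10^8 m ≈ 750 Mm

Final answer:
(a) velocity at periapsis vₚ = 42.19 km/s
(b) orbital period T = 1.828 days
(c) semi-major axis a = 750 Mm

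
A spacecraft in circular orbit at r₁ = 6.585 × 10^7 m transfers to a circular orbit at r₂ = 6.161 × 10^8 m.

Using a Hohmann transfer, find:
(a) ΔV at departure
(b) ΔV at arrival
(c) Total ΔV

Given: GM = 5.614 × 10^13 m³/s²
r₁ = 6.585 × 10^7 m
r₂ = 6.161 × 10^8 m
GM = 5.614 × 10^13 m³/s²
Transfer ellipse: a_t = (r₁ + r₂)/2 = 3.40975 × 10^8 m
Circular speed at r₁: v₁ = √(GM/r₁) = 923.333 m/s
Transfer speed at r₁ (periapsis): v₁ₜ = √(GM(2/r₁ − 1/a_t)) = 1241.15 m/s
(a) ΔV₁ = v₁ₜ − v₁ = 317.812 m/s ≈ 317.8 m/s
Circular speed at r₂: v₂ = √(GM/r₂) = 301.863 m/s
Transfer speed at r₂ (apoapsis): v₂ₜ = √(GM(2/r₂ − 1/a_t)) = 132.656 m/s
(b) ΔV₂ = v₂ − v₂ₜ = 169.207 m/s ≈ 169.2 m/s
(c) ΔV_total = ΔV₁ + ΔV₂ = 487.02 m/s ≈ 487 m/s

Final answer:
(a) ΔV₁ = 317.8 m/s
(b) ΔV₂ = 169.2 m/s
(c) ΔV_total = 487 m/s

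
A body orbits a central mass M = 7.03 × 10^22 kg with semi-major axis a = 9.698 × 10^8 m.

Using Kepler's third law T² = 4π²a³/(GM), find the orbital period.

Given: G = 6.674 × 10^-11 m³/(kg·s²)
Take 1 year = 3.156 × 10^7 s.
M = 7.03 × 10^22 kg
GM = G × M = 6.674 × 10^-11 × 7.03 × 10^22 = 4.69182 × 10^12 m³/s²
a = 9.698 × 10^8 m
a³ = 9.12109 × 10^26 m³
T = 2π √(a³/GM) = 2π √((9.12109 × 10^26) / (4.69182 × 10^12)) = 2π × 1.39429 × 10^7 s
T = 8.76057 × 10^7 s ≈ 2.776 years

Final answer: 2.776 years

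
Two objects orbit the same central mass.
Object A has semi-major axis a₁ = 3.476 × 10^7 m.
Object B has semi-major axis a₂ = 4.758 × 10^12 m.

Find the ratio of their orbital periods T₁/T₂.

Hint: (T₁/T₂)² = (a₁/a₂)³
a₁ = 3.476 × 10^7 m
a₂ = 4.758 × 10^12 m
a₁/a₂ = 7.30559 × 10^-6
T₁/T₂ = (a₁/a₂)^(3/2) = (7.30559 × 10^-6)^1.5 = 1.97462 × 10^-8

Final answer: T₁/T₂ = 1.975 × 10^-8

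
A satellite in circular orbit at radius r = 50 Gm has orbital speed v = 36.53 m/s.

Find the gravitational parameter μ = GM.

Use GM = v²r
r = 50 Gm = 5 × 10^10 m
v = 36.53 m/s
v² = 1334.44 m²/s²
GM = v²r = 1334.44 × 5 × 10^10 = 6.6722 × 10^13 m³/s²
GM ≈ 6.672 × 10^13 m³/s²

Final answer: GM = 6.672 × 10^13 m³/s²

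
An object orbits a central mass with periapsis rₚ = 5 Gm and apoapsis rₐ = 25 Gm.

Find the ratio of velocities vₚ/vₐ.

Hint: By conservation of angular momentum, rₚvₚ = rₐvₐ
rₚ = 5 Gm = 5 × 10^9 m
rₐ = 25 Gm = 2.5 × 10^10 m
rₚvₚ = rₐvₐ  ⇒  vₚ/vₐ = rₐ/rₚ
vₚ/vₐ = (2.5 × 10^10) / (5 × 10^9) = 5

Final answer: vₚ/vₐ = 5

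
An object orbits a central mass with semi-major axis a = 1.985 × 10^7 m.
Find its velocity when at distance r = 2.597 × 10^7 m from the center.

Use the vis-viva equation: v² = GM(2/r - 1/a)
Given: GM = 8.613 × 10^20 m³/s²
a = 1.985 × 10^7 m
r = 2.597 × 10^7 m
GM = 8.613 × 10^20 m³/s²
2/r − 1/a = 7.70119 × 10^-8 − 5.03778 × 10^-8 = 2.66341 × 10^-8 m⁻¹
v² = GM (2/r − 1/a) = 2.294 × 10^13 m²/s²
v = 4.78957 × 10^6 m/s ≈ 4790 km/s

Final answer: 4790 km/s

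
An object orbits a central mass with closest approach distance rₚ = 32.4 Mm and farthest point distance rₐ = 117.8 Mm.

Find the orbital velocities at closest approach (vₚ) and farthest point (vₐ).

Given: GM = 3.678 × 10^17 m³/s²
rₚ = 32.4 Mm = 3.24 × 10^7 m
rₐ = 117.8 Mm = 1.178 × 10^8 m
GM = 3.678 × 10^17 m³/s²
a = (rₚ + rₐ)/2 = 7.51 × 10^7 m
Vis-viva: v² = GM (2/r − 1/a)
vₚ² = 3.678 × 10^17 × (6.17284 × 10^-8 − 1.33156 × 10^-8) = 1.78062 × 10^10 m²/s²
vₚ = 133440 m/s ≈ 133.4 km/s
vₐ² = 3.678 × 10^17 × (1.69779 × 10^-8 − 1.33156 × 10^-8) = 1.34701 × 10^9 m²/s²
vₐ = 36701.7 m/s ≈ 36.7 km/s

Final answer: vₚ = 133.4 km/s, vₐ = 36.7 km/s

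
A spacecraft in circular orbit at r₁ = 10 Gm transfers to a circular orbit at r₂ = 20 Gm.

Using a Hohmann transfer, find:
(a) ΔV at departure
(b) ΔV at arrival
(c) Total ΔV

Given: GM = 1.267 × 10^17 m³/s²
r₁ = 10 Gm = 1 × 10^10 m
r₂ = 20 Gm = 2 × 10^10 m
GM = 1.267 × 10^17 m³/s²
Transfer ellipse: a_t = (r₁ + r₂)/2 = 1.5 × 10^10 m
Circular speed at r₁: v₁ = √(GM/r₁) = 3559.49 m/s
Transfer speed at r₁ (periapsis): v₁ₜ = √(GM(2/r₁ − 1/a_t)) = 4110.15 m/s
(a) ΔV₁ = v₁ₜ − v₁ = 550.656 m/s ≈ 550.7 m/s
Circular speed at r₂: v₂ = √(GM/r₂) = 2516.94 m/s
Transfer speed at r₂ (apoapsis): v₂ₜ = √(GM(2/r₂ − 1/a_t)) = 2055.08 m/s
(b) ΔV₂ = v₂ − v₂ₜ = 461.868 m/s ≈ 461.9 m/s
(c) ΔV_total = ΔV₁ + ΔV₂ = 1012.52 m/s ≈ 1.013 km/s

Final answer:
(a) ΔV₁ = 550.7 m/s
(b) ΔV₂ = 461.9 m/s
(c) ΔV_total = 1.013 km/s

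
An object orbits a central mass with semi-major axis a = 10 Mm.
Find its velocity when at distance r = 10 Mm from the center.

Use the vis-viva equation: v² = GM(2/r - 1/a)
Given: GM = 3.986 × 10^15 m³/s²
a = 10 Mm = 1 × 10^7 m
r = 10 Mm = 1 × 10^7 m
GM = 3.986 × 10^15 m³/s²
2/r − 1/a = 2 × 10^-7 − 1 × 10^-7 = 1 × 10^-7 m⁻¹
v² = GM (2/r − 1/a) = 3.986 × 10^8 m²/s²
v = 19965 m/s ≈ 19.96 km/s

Final answer: 19.96 km/s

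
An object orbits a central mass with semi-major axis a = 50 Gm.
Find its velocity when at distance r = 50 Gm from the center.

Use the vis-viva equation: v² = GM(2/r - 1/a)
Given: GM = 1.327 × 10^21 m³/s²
a = 50 Gm = 5 × 10^10 m
r = 50 Gm = 5 × 10^10 m
GM = 1.327 × 10^21 m³/s²
2/r − 1/a = 4 × 10^-11 − 2 × 10^-11 = 2 × 10^-11 m⁻¹
v² = GM (2/r − 1/a) = 2.654 × 10^10 m²/s²
v = 162911 m/s ≈ 162.9 km/s

Final answer: 162.9 km/s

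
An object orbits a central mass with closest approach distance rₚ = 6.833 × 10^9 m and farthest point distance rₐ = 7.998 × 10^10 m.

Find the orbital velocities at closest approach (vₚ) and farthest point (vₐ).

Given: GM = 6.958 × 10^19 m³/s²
rₚ = 6.833 × 10^9 m
rₐ = 7.998 × 10^10 m
GM = 6.958 × 10^19 m³/s²
a = (rₚ + rₐ)/2 = 4.34065 × 10^10 m
Vis-viva: v² = GM (2/r − 1/a)
vₚ² = 6.958 × 10^19 × (2.92697 × 10^-10 − 2.3038 × 10^-11) = 1.87629 × 10^10 m²/s²
vₚ = 136978 m/s ≈ 137 km/s
vₐ² = 6.958 × 10^19 × (2.50063 × 10^-11 − 2.3038 × 10^-11) = 1.36949 × 10^8 m²/s²
vₐ = 11702.5 m/s ≈ 11.7 km/s

Final answer: vₚ = 137 km/s, vₐ = 11.7 km/s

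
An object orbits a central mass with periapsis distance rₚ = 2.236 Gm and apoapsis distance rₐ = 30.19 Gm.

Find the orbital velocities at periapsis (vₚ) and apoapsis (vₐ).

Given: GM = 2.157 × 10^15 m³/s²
rₚ = 2.236 Gm = 2.236 × 10^9 m
rₐ = 30.19 Gm = 3.019 × 10^10 m
GM = 2.157 × 10^15 m³/s²
a = (rₚ + rₐ)/2 = 1.6213 × 10^10 m
Vis-viva: v² = GM (2/r − 1/a)
vₚ² = 2.157 × 10^15 × (8.94454 × 10^-10 − 6.16789 × 10^-11) = 1.7963 × 10^6 m²/s²
vₚ = 1340.26 m/s ≈ 1.34 km/s
vₐ² = 2.157 × 10^15 × (6.62471 × 10^-11 − 6.16789 × 10^-11) = 9853.61 m²/s²
vₐ = 99.2654 m/s ≈ 99.27 m/s

Final answer: vₚ = 1.34 km/s, vₐ = 99.27 m/s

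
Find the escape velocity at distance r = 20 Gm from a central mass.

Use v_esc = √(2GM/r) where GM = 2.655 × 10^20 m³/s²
r = 20 Gm = 2 × 10^10 m
GM = 2.655 × 10^20 m³/s²
2GM/r = 2 × (2.655 × 10^20) / (2 × 10^10) = 2.655 × 10^10 m²/s²
v_esc = √(2GM/r) = 162942 m/s ≈ 162.9 km/s

Final answer: 162.9 km/s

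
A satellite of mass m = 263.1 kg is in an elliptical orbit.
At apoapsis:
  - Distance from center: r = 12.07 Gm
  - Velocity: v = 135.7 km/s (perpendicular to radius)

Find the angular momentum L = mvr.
r = 12.07 Gm = 1.207 × 10^10 m
v = 135.7 km/s = 135700 m/s
vr = 135700 × 1.207 × 10^10 = 1.6379 × 10^15 m²/s
L = m × vr = 263.1 × 1.6379 × 10^15 = 4.30931 × 10^17 kg·m²/s ≈ 4.309 × 10^17 kg·m²/s

Final answer: L = 4.309 × 10^17 kg·m²/s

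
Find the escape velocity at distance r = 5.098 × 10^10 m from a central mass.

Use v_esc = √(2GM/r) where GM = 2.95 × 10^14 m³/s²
r = 5.098 × 10^10 m
GM = 2.95 × 10^14 m³/s²
2GM/r = 2 × (2.95 × 10^14) / (5.098 × 10^10) = 11573.2 m²/s²
v_esc = √(2GM/r) = 107.579 m/s ≈ 107.6 m/s

Final answer: 107.6 m/s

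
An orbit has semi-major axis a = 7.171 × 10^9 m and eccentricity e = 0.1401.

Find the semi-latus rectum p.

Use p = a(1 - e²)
a = 7.171 × 10^9 m
e = 0.1401,  e² = 0.019628,  1 − e² = 0.980372
p = a(1 − e²) = 7.171 × 10^9 m × 0.980372 = 7.03025 × 10^9 m ≈ 7.03 × 10^9 m

Final answer: p = 7.03 × 10^9 m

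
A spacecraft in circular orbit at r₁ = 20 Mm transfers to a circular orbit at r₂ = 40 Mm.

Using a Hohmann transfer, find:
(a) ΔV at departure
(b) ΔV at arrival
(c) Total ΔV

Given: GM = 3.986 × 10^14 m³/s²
r₁ = 20 Mm = 2 × 10^7 m
r₂ = 40 Mm = 4 × 10^7 m
GM = 3.986 × 10^14 m³/s²
Transfer ellipse: a_t = (r₁ + r₂)/2 = 3 × 10^7 m
Circular speed at r₁: v₁ = √(GM/r₁) = 4464.3 m/s
Transfer speed at r₁ (periapsis): v₁ₜ = √(GM(2/r₁ − 1/a_t)) = 5154.93 m/s
(a) ΔV₁ = v₁ₜ − v₁ = 690.63 m/s ≈ 690.6 m/s
Circular speed at r₂: v₂ = √(GM/r₂) = 3156.74 m/s
Transfer speed at r₂ (apoapsis): v₂ₜ = √(GM(2/r₂ − 1/a_t)) = 2577.47 m/s
(b) ΔV₂ = v₂ − v₂ₜ = 579.272 m/s ≈ 579.3 m/s
(c) ΔV_total = ΔV₁ + ΔV₂ = 1269.9 m/s ≈ 1.27 km/s

Final answer:
(a) ΔV₁ = 690.6 m/s
(b) ΔV₂ = 579.3 m/s
(c) ΔV_total = 1.27 km/s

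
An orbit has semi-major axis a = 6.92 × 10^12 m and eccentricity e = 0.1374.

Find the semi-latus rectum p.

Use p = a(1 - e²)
a = 6.92 × 10^12 m
e = 0.1374,  e² = 0.0188788,  1 − e² = 0.981121
p = a(1 − e²) = 6.92 × 10^12 m × 0.981121 = 6.78936 × 10^12 m ≈ 6.789 × 10^12 m

Final answer: p = 6.789 × 10^12 m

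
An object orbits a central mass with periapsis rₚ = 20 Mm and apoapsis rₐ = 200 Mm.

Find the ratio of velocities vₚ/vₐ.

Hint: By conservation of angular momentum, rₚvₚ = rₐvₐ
rₚ = 20 Mm = 2 × 10^7 m
rₐ = 200 Mm = 2 × 10^8 m
rₚvₚ = rₐvₐ  ⇒  vₚ/vₐ = rₐ/rₚ
vₚ/vₐ = (2 × 10^8) / (2 × 10^7) = 10

Final answer: vₚ/vₐ = 10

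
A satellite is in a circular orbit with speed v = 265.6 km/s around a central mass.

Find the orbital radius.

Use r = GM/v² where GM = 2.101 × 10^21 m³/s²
v = 265.6 km/s = 265600 m/s
GM = 2.101 × 10^21 m³/s²
v² = 7.05434 × 10^10 m²/s²
r = GM/v² = (2.101 × 10^21) / (7.05434 × 10^10) = 2.97831 × 10^10 m ≈ 2.978 × 10^10 m

Final answer: 2.978 × 10^10 m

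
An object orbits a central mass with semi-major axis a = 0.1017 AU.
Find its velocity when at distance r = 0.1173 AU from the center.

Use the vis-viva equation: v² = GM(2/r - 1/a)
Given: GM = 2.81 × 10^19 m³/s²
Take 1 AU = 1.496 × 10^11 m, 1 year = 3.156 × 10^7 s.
a = 0.1017 AU = 1.52143 × 10^10 m
r = 0.1173 AU = 1.75481 × 10^10 m
GM = 2.81 × 10^19 m³/s²
2/r − 1/a = 1.13973 × 10^-10 − 6.57276 × 10^-11 = 4.8245 × 10^-11 m⁻¹
v² = GM (2/r − 1/a) = 1.35569 × 10^9 m²/s²
v = 36819.6 m/s ≈ 7.768 AU/year

Final answer: 7.768 AU/year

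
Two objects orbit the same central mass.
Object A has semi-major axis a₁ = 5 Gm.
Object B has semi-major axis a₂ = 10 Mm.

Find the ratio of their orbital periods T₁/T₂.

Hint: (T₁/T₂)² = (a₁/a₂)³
a₁ = 5 Gm = 5 × 10^9 m
a₂ = 10 Mm = 1 × 10^7 m
a₁/a₂ = 500
T₁/T₂ = (a₁/a₂)^(3/2) = (500)^1.5 = 11180.3

Final answer: T₁/T₂ = 1.118 × 10^4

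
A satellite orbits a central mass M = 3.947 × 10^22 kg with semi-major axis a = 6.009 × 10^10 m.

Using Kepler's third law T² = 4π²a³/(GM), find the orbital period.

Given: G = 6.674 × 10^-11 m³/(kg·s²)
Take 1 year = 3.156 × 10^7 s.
M = 3.947 × 10^22 kg
GM = G × M = 6.674 × 10^-11 × 3.947 × 10^22 = 2.63423 × 10^12 m³/s²
a = 6.009 × 10^10 m
a³ = 2.16973 × 10^32 m³
T = 2π √(a³/GM) = 2π √((2.16973 × 10^32) / (2.63423 × 10^12)) = 2π × 9.07563 × 10^9 s
T = 5.70238 × 10^10 s ≈ 1807 years

Final answer: 1807 years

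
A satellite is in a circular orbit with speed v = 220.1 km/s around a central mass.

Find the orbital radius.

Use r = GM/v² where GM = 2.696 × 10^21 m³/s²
v = 220.1 km/s = 220100 m/s
GM = 2.696 × 10^21 m³/s²
v² = 4.8444 × 10^10 m²/s²
r = GM/v² = (2.696 × 10^21) / (4.8444 × 10^10) = 5.56519 × 10^10 m ≈ 5.565 × 10^10 m

Final answer: 5.565 × 10^10 m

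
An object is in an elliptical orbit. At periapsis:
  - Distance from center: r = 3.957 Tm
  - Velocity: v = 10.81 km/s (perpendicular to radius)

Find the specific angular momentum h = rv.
r = 3.957 Tm = 3.957 × 10^12 m
v = 10.81 km/s = 10810 m/s
h = rv = 3.957 × 10^12 × 10810 = 4.27752 × 10^16 m²/s ≈ 4.278 × 10^16 m²/s

Final answer: h = 4.278 × 10^16 m²/s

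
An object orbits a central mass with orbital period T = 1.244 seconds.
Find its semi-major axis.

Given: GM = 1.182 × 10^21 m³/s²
T = 1.244 seconds
GM = 1.182 × 10^21 m³/s²
Kepler's third law: a³ = GM T² / (4π²)
T² = 1.54754 s²
a³ = (1.182 × 10^21) × 1.54754 / (4π²) = 4.63339 × 10^19 m³
a = (a³)^(1/3) = 3.5917 × 10^6 m ≈ 3.592 Mm

Final answer: 3.592 Mm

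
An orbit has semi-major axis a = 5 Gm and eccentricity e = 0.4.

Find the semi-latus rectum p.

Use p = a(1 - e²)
a = 5 Gm = 5 × 10^9 m
e = 0.4,  e² = 0.16,  1 − e² = 0.84
p = a(1 − e²) = 5 × 10^9 m × 0.84 = 4.2 × 10^9 m ≈ 4.2 Gm

Final answer: p = 4.2 Gm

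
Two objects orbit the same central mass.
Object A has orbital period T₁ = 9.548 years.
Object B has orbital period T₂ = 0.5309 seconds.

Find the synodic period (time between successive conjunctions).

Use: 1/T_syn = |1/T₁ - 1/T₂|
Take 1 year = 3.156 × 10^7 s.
T₁ = 9.548 years = 3.01335 × 10^8 s
T₂ = 0.5309 seconds
1/T₁ = 3.31857 × 10^-9 s⁻¹
1/T₂ = 1.88359 s⁻¹
|1/T₁ − 1/T₂| = 1.88359 s⁻¹
T_syn = 1 / |1/T₁ − 1/T₂| = 0.5309 s ≈ 0.5309 seconds

Final answer: T_syn = 0.5309 seconds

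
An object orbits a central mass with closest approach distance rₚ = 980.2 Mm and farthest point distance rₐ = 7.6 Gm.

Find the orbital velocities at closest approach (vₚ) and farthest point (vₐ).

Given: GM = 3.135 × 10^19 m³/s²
rₚ = 980.2 Mm = 9.802 × 10^8 m
rₐ = 7.6 Gm = 7.6 × 10^9 m
GM = 3.135 × 10^19 m³/s²
a = (rₚ + rₐ)/2 = 4.2901 × 10^9 m
Vis-viva: v² = GM (2/r − 1/a)
vₚ² = 3.135 × 10^19 × (2.0404 × 10^-9 − 2.33095 × 10^-10) = 5.6659 × 10^10 m²/s²
vₚ = 238032 m/s ≈ 238 km/s
vₐ² = 3.135 × 10^19 × (2.63158 × 10^-10 − 2.33095 × 10^-10) = 9.42478 × 10^8 m²/s²
vₐ = 30699.8 m/s ≈ 30.7 km/s

Final answer: vₚ = 238 km/s, vₐ = 30.7 km/s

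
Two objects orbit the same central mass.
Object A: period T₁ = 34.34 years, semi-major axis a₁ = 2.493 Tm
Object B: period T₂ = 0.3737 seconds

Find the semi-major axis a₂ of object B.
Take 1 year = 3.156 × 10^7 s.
T₁ = 34.34 years = 1.08377 × 10^9 s
T₂ = 0.3737 seconds
a₁ = 2.493 Tm = 2.493 × 10^12 m
Kepler's third law: (T₂/T₁)² = (a₂/a₁)³  ⇒  a₂ = a₁ (T₂/T₁)^(2/3)
T₂/T₁ = 3.44815 × 10^-10
(T₂/T₁)^(2/3) = 4.91727 × 10^-7
a₂ = 2.493 × 10^12 m × 4.91727 × 10^-7 = 1.22587 × 10^6 m ≈ 1.226 Mm

Final answer: a₂ = 1.226 Mm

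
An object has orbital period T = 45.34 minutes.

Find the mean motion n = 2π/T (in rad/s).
T = 45.34 minutes = 2720.4 s
n = 2π / 2720.4 s = 0.00230965 rad/s ≈ 0.00231 rad/s

Final answer: n = 0.00231 rad/s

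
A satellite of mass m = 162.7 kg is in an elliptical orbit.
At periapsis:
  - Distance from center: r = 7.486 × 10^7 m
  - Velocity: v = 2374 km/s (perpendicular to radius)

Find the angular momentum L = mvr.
r = 7.486 × 10^7 m
v = 2374 km/s = 2.374 × 10^6 m/s
vr = 2.374 × 10^6 × 7.486 × 10^7 = 1.77718 × 10^14 m²/s
L = m × vr = 162.7 × 1.77718 × 10^14 = 2.89147 × 10^16 kg·m²/s ≈ 2.891 × 10^16 kg·m²/s

Final answer: L = 2.891 × 10^16 kg·m²/s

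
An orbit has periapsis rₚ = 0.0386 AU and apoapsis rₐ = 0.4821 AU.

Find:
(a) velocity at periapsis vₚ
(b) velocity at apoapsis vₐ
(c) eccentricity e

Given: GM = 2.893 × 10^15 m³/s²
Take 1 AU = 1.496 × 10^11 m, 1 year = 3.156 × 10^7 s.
rₚ = 0.0386 AU = 5.77456 × 10^9 m
rₐ = 0.4821 AU = 7.21222 × 10^10 m
GM = 2.893 × 10^15 m³/s²
a = (rₚ + rₐ)/2 = 3.89484 × 10^10 m
e = (rₐ − rₚ)/(rₐ + rₚ) = (6.63476 × 10^10) / (7.78967 × 10^10) = 0.851738
(a) vₚ² = GM (2/rₚ − 1/a) = 2.893 × 10^15 × (3.46347 × 10^-10 − 2.5675 × 10^-11) = 927703 m²/s²;  vₚ = 963.174 m/s ≈ 0.2032 AU/year
(b) vₐ² = GM (2/rₐ − 1/a) = 2.893 × 10^15 × (2.77307 × 10^-11 − 2.5675 × 10^-11) = 5947.16 m²/s²;  vₐ = 77.1178 m/s ≈ 77.12 m/s
(c) e = 0.851738 ≈ 0.8517

Final answer:
(a) velocity at periapsis vₚ = 0.2032 AU/year
(b) velocity at apoapsis vₐ = 77.12 m/s
(c) eccentricity e = 0.8517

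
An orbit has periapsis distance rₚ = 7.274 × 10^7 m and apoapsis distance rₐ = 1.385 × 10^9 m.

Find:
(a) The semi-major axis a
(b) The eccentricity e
rₚ = 7.274 × 10^7 m
rₐ = 1.385 × 10^9 m
(a) a = (rₚ + rₐ)/2 = 7.2887 × 10^8 m ≈ 7.289 × 10^8 m
(b) e = (rₐ − rₚ)/(rₐ + rₚ) = (1.31226 × 10^9) / (1.45774 × 10^9) = 0.900202

Final answer:
(a) a = 7.289 × 10^8 m
(b) e = 0.9002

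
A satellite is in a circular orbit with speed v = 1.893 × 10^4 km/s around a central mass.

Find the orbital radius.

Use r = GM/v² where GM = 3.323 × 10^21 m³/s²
v = 1.893 × 10^4 km/s = 1.893 × 10^7 m/s
GM = 3.323 × 10^21 m³/s²
v² = 3.58345 × 10^14 m²/s²
r = GM/v² = (3.323 × 10^21) / (3.58345 × 10^14) = 9.27319 × 10^6 m ≈ 9.273 Mm

Final answer: 9.273 Mm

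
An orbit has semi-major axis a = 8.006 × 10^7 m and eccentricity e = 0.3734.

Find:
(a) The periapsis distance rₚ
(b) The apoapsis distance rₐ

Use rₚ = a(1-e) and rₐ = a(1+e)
a = 8.006 × 10^7 m
e = 0.3734:  1 − e = 0.6266,  1 + e = 1.3734
(a) rₚ = a(1 − e) = 8.006 × 10^7 m × 0.6266 = 5.01656 × 10^7 m ≈ 5.017 × 10^7 m
(b) rₐ = a(1 + e) = 8.006 × 10^7 m × 1.3734 = 1.09954 × 10^8 m ≈ 1.1 × 10^8 m

Final answer:
(a) rₚ = 5.017 × 10^7 m
(b) rₐ = 1.1 × 10^8 m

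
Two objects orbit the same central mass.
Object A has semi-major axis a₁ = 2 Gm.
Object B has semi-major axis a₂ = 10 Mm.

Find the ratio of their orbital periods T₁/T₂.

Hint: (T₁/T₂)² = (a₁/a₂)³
a₁ = 2 Gm = 2 × 10^9 m
a₂ = 10 Mm = 1 × 10^7 m
a₁/a₂ = 200
T₁/T₂ = (a₁/a₂)^(3/2) = (200)^1.5 = 2828.43

Final answer: T₁/T₂ = 2828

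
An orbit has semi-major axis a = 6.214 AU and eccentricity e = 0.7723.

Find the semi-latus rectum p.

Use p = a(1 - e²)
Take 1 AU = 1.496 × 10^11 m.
a = 6.214 AU = 9.29614 × 10^11 m
e = 0.7723,  e² = 0.596447,  1 − e² = 0.403553
p = a(1 − e²) = 9.29614 × 10^11 m × 0.403553 = 3.75148 × 10^11 m ≈ 2.508 AU

Final answer: p = 2.508 AU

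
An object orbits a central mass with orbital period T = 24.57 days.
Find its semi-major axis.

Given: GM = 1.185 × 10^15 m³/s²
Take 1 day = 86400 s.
T = 24.57 days = 2.12285 × 10^6 s
GM = 1.185 × 10^15 m³/s²
Kepler's third law: a³ = GM T² / (4π²)
T² = 4.50648 × 10^12 s²
a³ = (1.185 × 10^15) × (4.50648 × 10^12) / (4π²) = 1.35268 × 10^26 m³
a = (a³)^(1/3) = 5.13333 × 10^8 m ≈ 5.133 × 10^8 m

Final answer: 5.133 × 10^8 m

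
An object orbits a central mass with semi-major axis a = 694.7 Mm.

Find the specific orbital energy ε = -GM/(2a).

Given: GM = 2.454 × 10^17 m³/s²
a = 694.7 Mm = 6.947 × 10^8 m
GM = 2.454 × 10^17 m³/s²
2a = 1.3894 × 10^9 m
ε = −GM/(2a) = -1.76623 × 10^8 J/kg ≈ -176.6 MJ/kg

Final answer: -176.6 MJ/kg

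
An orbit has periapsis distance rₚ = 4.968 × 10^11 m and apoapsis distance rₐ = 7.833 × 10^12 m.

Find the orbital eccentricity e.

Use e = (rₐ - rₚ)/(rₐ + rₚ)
rₚ = 4.968 × 10^11 m
rₐ = 7.833 × 10^12 m
rₐ − rₚ = 7.3362 × 10^12 m
rₐ + rₚ = 8.3298 × 10^12 m
e = (rₐ − rₚ)/(rₐ + rₚ) = 0.880717

Final answer: e = 0.8807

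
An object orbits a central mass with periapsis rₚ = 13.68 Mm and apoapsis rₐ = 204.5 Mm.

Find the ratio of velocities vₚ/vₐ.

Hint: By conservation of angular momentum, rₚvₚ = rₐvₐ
rₚ = 13.68 Mm = 1.368 × 10^7 m
rₐ = 204.5 Mm = 2.045 × 10^8 m
rₚvₚ = rₐvₐ  ⇒  vₚ/vₐ = rₐ/rₚ
vₚ/vₐ = (2.045 × 10^8) / (1.368 × 10^7) = 14.9488

Final answer: vₚ/vₐ = 14.95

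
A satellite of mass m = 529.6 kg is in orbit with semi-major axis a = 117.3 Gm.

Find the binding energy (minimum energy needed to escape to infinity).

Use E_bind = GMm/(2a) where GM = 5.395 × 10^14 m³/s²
a = 117.3 Gm = 1.173 × 10^11 m
GM = 5.395 × 10^14 m³/s²
m = 529.6 kg
GMm = 5.395 × 10^14 × 529.6 = 2.85719 × 10^17 m³·kg/s²
2a = 2.346 × 10^11 m
E_bind = GMm/(2a) = 1.2179 × 10^6 J ≈ 1.218 MJ

Final answer: 1.218 MJ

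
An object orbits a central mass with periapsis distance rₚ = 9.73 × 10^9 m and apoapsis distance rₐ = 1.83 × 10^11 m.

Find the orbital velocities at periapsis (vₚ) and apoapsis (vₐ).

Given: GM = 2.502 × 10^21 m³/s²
rₚ = 9.73 × 10^9 m
rₐ = 1.83 × 10^11 m
GM = 2.502 × 10^21 m³/s²
a = (rₚ + rₐ)/2 = 9.6365 × 10^10 m
Vis-viva: v² = GM (2/r − 1/a)
vₚ² = 2.502 × 10^21 × (2.0555 × 10^-10 − 1.03772 × 10^-11) = 4.88322 × 10^11 m²/s²
vₚ = 698800 m/s ≈ 698.8 km/s
vₐ² = 2.502 × 10^21 × (1.0929 × 10^-11 − 1.03772 × 10^-11) = 1.38048 × 10^9 m²/s²
vₐ = 37154.8 m/s ≈ 37.15 km/s

Final answer: vₚ = 698.8 km/s, vₐ = 37.15 km/s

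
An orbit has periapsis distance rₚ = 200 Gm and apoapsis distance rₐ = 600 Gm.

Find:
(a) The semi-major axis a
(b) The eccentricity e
rₚ = 200 Gm = 2 × 10^11 m
rₐ = 600 Gm = 6 × 10^11 m
(a) a = (rₚ + rₐ)/2 = 4 × 10^11 m ≈ 400 Gm
(b) e = (rₐ − rₚ)/(rₐ + rₚ) = (4 × 10^11) / (8 × 10^11) = 0.5

Final answer:
(a) a = 400 Gm
(b) e = 0.5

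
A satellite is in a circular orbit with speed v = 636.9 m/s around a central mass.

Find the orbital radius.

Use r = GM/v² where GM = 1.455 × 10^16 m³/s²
v = 636.9 m/s
GM = 1.455 × 10^16 m³/s²
v² = 405642 m²/s²
r = GM/v² = (1.455 × 10^16) / 405642 = 3.58691 × 10^10 m ≈ 35.87 Gm

Final answer: 35.87 Gm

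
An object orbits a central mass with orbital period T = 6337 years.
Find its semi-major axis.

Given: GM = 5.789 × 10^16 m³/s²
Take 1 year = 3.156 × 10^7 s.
T = 6337 years = 1.99996 × 10^11 s
GM = 5.789 × 10^16 m³/s²
Kepler's third law: a³ = GM T² / (4π²)
T² = 3.99983 × 10^22 s²
a³ = (5.789 × 10^16) × (3.99983 × 10^22) / (4π²) = 5.86523 × 10^37 m³
a = (a³)^(1/3) = 3.88533 × 10^12 m ≈ 3.885 Tm

Final answer: 3.885 Tm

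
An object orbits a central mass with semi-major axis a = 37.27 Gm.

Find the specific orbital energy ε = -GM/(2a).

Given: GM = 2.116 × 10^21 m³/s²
a = 37.27 Gm = 3.727 × 10^10 m
GM = 2.116 × 10^21 m³/s²
2a = 7.454 × 10^10 m
ε = −GM/(2a) = -2.83874 × 10^10 J/kg ≈ -28.39 GJ/kg

Final answer: -28.39 GJ/kg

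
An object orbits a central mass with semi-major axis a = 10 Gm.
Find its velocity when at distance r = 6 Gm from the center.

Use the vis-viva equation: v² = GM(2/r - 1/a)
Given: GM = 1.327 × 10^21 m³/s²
a = 10 Gm = 1 × 10^10 m
r = 6 Gm = 6 × 10^9 m
GM = 1.327 × 10^21 m³/s²
2/r − 1/a = 3.33333 × 10^-10 − 1 × 10^-10 = 2.33333 × 10^-10 m⁻¹
v² = GM (2/r − 1/a) = 3.09633 × 10^11 m²/s²
v = 556447 m/s ≈ 556.4 km/s

Final answer: 556.4 km/s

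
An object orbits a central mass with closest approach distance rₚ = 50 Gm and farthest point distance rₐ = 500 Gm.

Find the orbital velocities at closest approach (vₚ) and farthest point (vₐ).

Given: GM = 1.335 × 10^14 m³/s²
rₚ = 50 Gm = 5 × 10^10 m
rₐ = 500 Gm = 5 × 10^11 m
GM = 1.335 × 10^14 m³/s²
a = (rₚ + rₐ)/2 = 2.75 × 10^11 m
Vis-viva: v² = GM (2/r − 1/a)
vₚ² = 1.335 × 10^14 × (4 × 10^-11 − 3.63636 × 10^-12) = 4854.55 m²/s²
vₚ = 69.6746 m/s ≈ 69.67 m/s
vₐ² = 1.335 × 10^14 × (4 × 10^-12 − 3.63636 × 10^-12) = 48.5455 m²/s²
vₐ = 6.96746 m/s ≈ 6.967 m/s

Final answer: vₚ = 69.67 m/s, vₐ = 6.967 m/s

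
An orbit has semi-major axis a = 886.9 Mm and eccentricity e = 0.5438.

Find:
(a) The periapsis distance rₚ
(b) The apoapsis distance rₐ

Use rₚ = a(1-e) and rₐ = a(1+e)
a = 886.9 Mm = 8.869 × 10^8 m
e = 0.5438:  1 − e = 0.4562,  1 + e = 1.5438
(a) rₚ = a(1 − e) = 8.869 × 10^8 m × 0.4562 = 4.04604 × 10^8 m ≈ 404.6 Mm
(b) rₐ = a(1 + e) = 8.869 × 10^8 m × 1.5438 = 1.3692 × 10^9 m ≈ 1.369 Gm

Final answer:
(a) rₚ = 404.6 Mm
(b) rₐ = 1.369 Gm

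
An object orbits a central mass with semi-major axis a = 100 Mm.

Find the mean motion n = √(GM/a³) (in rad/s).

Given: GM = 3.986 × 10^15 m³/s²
a = 100 Mm = 1 × 10^8 m
GM = 3.986 × 10^15 m³/s²
a³ = 1 × 10^24 m³
GM/a³ = (3.986 × 10^15) / (1 × 10^24) = 3.986 × 10^-9 s⁻²
n = √(GM/a³) = 6.31348 × 10^-5 rad/s ≈ 6.313 × 10^-5 rad/s

Final answer: n = 6.313 × 10^-5 rad/s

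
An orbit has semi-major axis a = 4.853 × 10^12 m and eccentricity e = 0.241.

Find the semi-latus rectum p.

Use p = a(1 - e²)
a = 4.853 × 10^12 m
e = 0.241,  e² = 0.058081,  1 − e² = 0.941919
p = a(1 − e²) = 4.853 × 10^12 m × 0.941919 = 4.57113 × 10^12 m ≈ 4.571 × 10^12 m

Final answer: p = 4.571 × 10^12 m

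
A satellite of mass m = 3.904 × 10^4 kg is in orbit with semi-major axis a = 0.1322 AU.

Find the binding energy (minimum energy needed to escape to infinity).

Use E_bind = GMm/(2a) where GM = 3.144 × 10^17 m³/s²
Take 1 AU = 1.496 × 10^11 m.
a = 0.1322 AU = 1.97771 × 10^10 m
GM = 3.144 × 10^17 m³/s²
m = 3.904 × 10^4 kg
GMm = 3.144 × 10^17 × 39040 = 1.22742 × 10^22 m³·kg/s²
2a = 3.95542 × 10^10 m
E_bind = GMm/(2a) = 3.10313 × 10^11 J ≈ 310.3 GJ

Final answer: 310.3 GJ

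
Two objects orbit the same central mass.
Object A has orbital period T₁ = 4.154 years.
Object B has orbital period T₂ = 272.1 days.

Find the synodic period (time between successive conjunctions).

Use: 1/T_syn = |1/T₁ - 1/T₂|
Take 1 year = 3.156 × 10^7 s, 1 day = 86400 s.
T₁ = 4.154 years = 1.311 × 10^8 s
T₂ = 272.1 days = 2.35094 × 10^7 s
1/T₁ = 7.62775 × 10^-9 s⁻¹
1/T₂ = 4.25361 × 10^-8 s⁻¹
|1/T₁ − 1/T₂| = 3.49084 × 10^-8 s⁻¹
T_syn = 1 / |1/T₁ − 1/T₂| = 2.86464 × 10^7 s ≈ 331.6 days

Final answer: T_syn = 331.6 days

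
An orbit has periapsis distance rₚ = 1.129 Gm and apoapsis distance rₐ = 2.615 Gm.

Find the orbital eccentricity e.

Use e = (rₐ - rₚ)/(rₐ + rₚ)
rₚ = 1.129 Gm = 1.129 × 10^9 m
rₐ = 2.615 Gm = 2.615 × 10^9 m
rₐ − rₚ = 1.486 × 10^9 m
rₐ + rₚ = 3.744 × 10^9 m
e = (rₐ − rₚ)/(rₐ + rₚ) = 0.396902

Final answer: e = 0.3969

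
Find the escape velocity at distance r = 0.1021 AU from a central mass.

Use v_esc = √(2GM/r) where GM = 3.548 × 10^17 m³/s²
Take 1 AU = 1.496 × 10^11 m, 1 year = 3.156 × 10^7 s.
r = 0.1021 AU = 1.52742 × 10^10 m
GM = 3.548 × 10^17 m³/s²
2GM/r = 2 × (3.548 × 10^17) / (1.52742 × 10^10) = 4.64575 × 10^7 m²/s²
v_esc = √(2GM/r) = 6815.98 m/s ≈ 1.438 AU/year

Final answer: 1.438 AU/year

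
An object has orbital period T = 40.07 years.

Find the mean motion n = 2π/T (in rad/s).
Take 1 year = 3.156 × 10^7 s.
T = 40.07 years = 1.26461 × 10^9 s
n = 2π / (1.26461 × 10^9 s) = 4.96848 × 10^-9 rad/s ≈ 4.968 × 10^-9 rad/s

Final answer: n = 4.968 × 10^-9 rad/s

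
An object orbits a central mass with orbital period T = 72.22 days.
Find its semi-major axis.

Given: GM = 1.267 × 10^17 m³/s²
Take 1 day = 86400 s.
T = 72.22 days = 6.23981 × 10^6 s
GM = 1.267 × 10^17 m³/s²
Kepler's third law: a³ = GM T² / (4π²)
T² = 3.89352 × 10^13 s²
a³ = (1.267 × 10^17) × (3.89352 × 10^13) / (4π²) = 1.24957 × 10^29 m³
a = (a³)^(1/3) = 4.99942 × 10^9 m ≈ 4.999 Gm

Final answer: 4.999 Gm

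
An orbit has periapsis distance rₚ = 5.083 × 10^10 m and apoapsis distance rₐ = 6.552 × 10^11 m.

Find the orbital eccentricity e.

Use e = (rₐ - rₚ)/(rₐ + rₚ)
rₚ = 5.083 × 10^10 m
rₐ = 6.552 × 10^11 m
rₐ − rₚ = 6.0437 × 10^11 m
rₐ + rₚ = 7.0603 × 10^11 m
e = (rₐ − rₚ)/(rₐ + rₚ) = 0.856012

Final answer: e = 0.856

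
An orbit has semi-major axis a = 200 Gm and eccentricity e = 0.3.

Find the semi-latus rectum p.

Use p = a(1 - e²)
a = 200 Gm = 2 × 10^11 m
e = 0.3,  e² = 0.09,  1 − e² = 0.91
p = a(1 − e²) = 2 × 10^11 m × 0.91 = 1.82 × 10^11 m ≈ 182 Gm

Final answer: p = 182 Gm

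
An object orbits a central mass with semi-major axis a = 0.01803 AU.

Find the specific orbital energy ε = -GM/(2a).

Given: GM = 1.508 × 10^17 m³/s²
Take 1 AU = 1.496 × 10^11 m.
a = 0.01803 AU = 2.69729 × 10^9 m
GM = 1.508 × 10^17 m³/s²
2a = 5.39458 × 10^9 m
ε = −GM/(2a) = -2.7954 × 10^7 J/kg ≈ -27.95 MJ/kg

Final answer: -27.95 MJ/kg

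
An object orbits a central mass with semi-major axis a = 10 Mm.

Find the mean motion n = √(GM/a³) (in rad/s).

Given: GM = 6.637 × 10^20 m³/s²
a = 10 Mm = 1 × 10^7 m
GM = 6.637 × 10^20 m³/s²
a³ = 1 × 10^21 m³
GM/a³ = (6.637 × 10^20) / (1 × 10^21) = 0.6637 s⁻²
n = √(GM/a³) = 0.814678 rad/s ≈ 0.8147 rad/s

Final answer: n = 0.8147 rad/s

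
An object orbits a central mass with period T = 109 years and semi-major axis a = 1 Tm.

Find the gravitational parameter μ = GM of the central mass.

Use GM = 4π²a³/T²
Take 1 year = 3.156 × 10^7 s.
T = 109 years = 3.44004 × 10^9 s
a = 1 Tm = 1 × 10^12 m
a³ = 1 × 10^36 m³
T² = 1.18339 × 10^19 s²
GM = 4π² × (1 × 10^36) / (1.18339 × 10^19) = 3.33605 × 10^18 m³/s²
GM ≈ 3.336 × 10^18 m³/s²

Final answer: GM = 3.336 × 10^18 m³/s²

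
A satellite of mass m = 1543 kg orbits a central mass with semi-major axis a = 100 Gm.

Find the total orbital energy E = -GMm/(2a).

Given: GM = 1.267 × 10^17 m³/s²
a = 100 Gm = 1 × 10^11 m
GM = 1.267 × 10^17 m³/s²
2a = 2 × 10^11 m
GMm = 1.267 × 10^17 × 1543 = 1.95498 × 10^20 m³·kg/s²
E = −GMm/(2a) = -9.7749 × 10^8 J ≈ -977.5 MJ

Final answer: -977.5 MJ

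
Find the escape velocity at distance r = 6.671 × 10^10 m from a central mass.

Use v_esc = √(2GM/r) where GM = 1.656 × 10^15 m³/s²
r = 6.671 × 10^10 m
GM = 1.656 × 10^15 m³/s²
2GM/r = 2 × (1.656 × 10^15) / (6.671 × 10^10) = 49647.7 m²/s²
v_esc = √(2GM/r) = 222.818 m/s ≈ 222.8 m/s

Final answer: 222.8 m/s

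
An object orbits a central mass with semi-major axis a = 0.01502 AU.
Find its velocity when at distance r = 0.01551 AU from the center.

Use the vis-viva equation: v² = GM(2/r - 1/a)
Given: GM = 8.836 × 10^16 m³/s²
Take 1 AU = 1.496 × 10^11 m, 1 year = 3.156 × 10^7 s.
a = 0.01502 AU = 2.24699 × 10^9 m
r = 0.01551 AU = 2.3203 × 10^9 m
GM = 8.836 × 10^16 m³/s²
2/r − 1/a = 8.61959 × 10^-10 − 4.45039 × 10^-10 = 4.1692 × 10^-10 m⁻¹
v² = GM (2/r − 1/a) = 3.6839 × 10^7 m²/s²
v = 6069.52 m/s ≈ 1.28 AU/year

Final answer: 1.28 AU/year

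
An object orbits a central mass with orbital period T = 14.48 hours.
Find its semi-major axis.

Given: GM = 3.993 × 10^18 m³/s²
T = 14.48 hours = 52128 s
GM = 3.993 × 10^18 m³/s²
Kepler's third law: a³ = GM T² / (4π²)
T² = 2.71733 × 10^9 s²
a³ = (3.993 × 10^18) × (2.71733 × 10^9) / (4π²) = 2.74841 × 10^26 m³
a = (a³)^(1/3) = 6.5017 × 10^8 m ≈ 650.2 Mm

Final answer: 650.2 Mm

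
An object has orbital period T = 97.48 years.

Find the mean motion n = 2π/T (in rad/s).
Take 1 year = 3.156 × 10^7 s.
T = 97.48 years = 3.07647 × 10^9 s
n = 2π / (3.07647 × 10^9 s) = 2.04234 × 10^-9 rad/s ≈ 2.042 × 10^-9 rad/s

Final answer: n = 2.042 × 10^-9 rad/s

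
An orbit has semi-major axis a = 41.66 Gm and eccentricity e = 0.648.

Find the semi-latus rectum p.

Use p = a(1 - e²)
a = 41.66 Gm = 4.166 × 10^10 m
e = 0.648,  e² = 0.419904,  1 − e² = 0.580096
p = a(1 − e²) = 4.166 × 10^10 m × 0.580096 = 2.41668 × 10^10 m ≈ 24.17 Gm

Final answer: p = 24.17 Gm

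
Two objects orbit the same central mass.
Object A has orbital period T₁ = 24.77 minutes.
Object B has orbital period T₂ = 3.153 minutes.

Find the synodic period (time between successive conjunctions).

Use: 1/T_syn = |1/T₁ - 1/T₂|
T₁ = 24.77 minutes = 1486.2 s
T₂ = 3.153 minutes = 189.18 s
1/T₁ = 0.000672857 s⁻¹
1/T₂ = 0.00528597 s⁻¹
|1/T₁ − 1/T₂| = 0.00461311 s⁻¹
T_syn = 1 / |1/T₁ − 1/T₂| = 216.773 s ≈ 3.613 minutes

Final answer: T_syn = 3.613 minutes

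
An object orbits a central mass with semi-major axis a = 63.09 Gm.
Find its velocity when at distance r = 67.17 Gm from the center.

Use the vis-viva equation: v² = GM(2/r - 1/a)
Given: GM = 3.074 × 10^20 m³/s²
a = 63.09 Gm = 6.309 × 10^10 m
r = 67.17 Gm = 6.717 × 10^10 m
GM = 3.074 × 10^20 m³/s²
2/r − 1/a = 2.97752 × 10^-11 − 1.58504 × 10^-11 = 1.39248 × 10^-11 m⁻¹
v² = GM (2/r − 1/a) = 4.28049 × 10^9 m²/s²
v = 65425.5 m/s ≈ 65.43 km/s

Final answer: 65.43 km/s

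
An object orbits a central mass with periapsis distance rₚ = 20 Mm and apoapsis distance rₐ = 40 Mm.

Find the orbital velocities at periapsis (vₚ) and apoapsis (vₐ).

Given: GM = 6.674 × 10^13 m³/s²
rₚ = 20 Mm = 2 × 10^7 m
rₐ = 40 Mm = 4 × 10^7 m
GM = 6.674 × 10^13 m³/s²
a = (rₚ + rₐ)/2 = 3 × 10^7 m
Vis-viva: v² = GM (2/r − 1/a)
vₚ² = 6.674 × 10^13 × (1 × 10^-7 − 3.33333 × 10^-8) = 4.44933 × 10^6 m²/s²
vₚ = 2109.34 m/s ≈ 2.109 km/s
vₐ² = 6.674 × 10^13 × (5 × 10^-8 − 3.33333 × 10^-8) = 1.11233 × 10^6 m²/s²
vₐ = 1054.67 m/s ≈ 1.055 km/s

Final answer: vₚ = 2.109 km/s, vₐ = 1.055 km/s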